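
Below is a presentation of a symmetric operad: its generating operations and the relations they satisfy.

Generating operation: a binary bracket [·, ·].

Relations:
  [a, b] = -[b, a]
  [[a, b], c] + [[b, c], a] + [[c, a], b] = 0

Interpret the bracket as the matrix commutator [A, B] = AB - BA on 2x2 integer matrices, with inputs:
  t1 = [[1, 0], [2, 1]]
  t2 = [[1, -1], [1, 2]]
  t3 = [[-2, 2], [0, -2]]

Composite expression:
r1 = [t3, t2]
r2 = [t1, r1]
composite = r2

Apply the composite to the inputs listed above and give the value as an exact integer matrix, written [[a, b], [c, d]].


[t3, t2] = [[2, 2], [0, -2]]
[t1, [t3, t2]] = [[-4, 0], [8, 4]]

[[-4, 0], [8, 4]]


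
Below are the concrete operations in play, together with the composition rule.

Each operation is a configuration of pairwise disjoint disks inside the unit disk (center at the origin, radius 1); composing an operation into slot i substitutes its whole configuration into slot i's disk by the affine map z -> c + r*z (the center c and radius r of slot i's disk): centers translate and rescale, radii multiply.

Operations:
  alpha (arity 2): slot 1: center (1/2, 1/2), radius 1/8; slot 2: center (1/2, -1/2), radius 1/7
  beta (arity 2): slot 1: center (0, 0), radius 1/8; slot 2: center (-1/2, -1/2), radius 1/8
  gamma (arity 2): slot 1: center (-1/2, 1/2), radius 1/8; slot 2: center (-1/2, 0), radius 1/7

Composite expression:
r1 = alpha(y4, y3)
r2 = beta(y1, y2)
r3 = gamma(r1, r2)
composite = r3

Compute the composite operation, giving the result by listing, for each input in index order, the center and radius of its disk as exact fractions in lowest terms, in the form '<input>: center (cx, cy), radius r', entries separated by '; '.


y1: center (-1/2, 0), radius 1/56; y2: center (-4/7, -1/14), radius 1/56; y3: center (-7/16, 7/16), radius 1/56; y4: center (-7/16, 9/16), radius 1/64

Below gamma, radii multiply path by path; the y-disk centers shift.
input y4: applying the 2 nested substitutions gives center (-7/16, 9/16), radius 1/64
input y3: applying the 2 nested substitutions gives center (-7/16, 7/16), radius 1/56
input y1: applying the 2 nested substitutions gives center (-1/2, 0), radius 1/56
input y2: applying the 2 nested substitutions gives center (-4/7, -1/14), radius 1/56


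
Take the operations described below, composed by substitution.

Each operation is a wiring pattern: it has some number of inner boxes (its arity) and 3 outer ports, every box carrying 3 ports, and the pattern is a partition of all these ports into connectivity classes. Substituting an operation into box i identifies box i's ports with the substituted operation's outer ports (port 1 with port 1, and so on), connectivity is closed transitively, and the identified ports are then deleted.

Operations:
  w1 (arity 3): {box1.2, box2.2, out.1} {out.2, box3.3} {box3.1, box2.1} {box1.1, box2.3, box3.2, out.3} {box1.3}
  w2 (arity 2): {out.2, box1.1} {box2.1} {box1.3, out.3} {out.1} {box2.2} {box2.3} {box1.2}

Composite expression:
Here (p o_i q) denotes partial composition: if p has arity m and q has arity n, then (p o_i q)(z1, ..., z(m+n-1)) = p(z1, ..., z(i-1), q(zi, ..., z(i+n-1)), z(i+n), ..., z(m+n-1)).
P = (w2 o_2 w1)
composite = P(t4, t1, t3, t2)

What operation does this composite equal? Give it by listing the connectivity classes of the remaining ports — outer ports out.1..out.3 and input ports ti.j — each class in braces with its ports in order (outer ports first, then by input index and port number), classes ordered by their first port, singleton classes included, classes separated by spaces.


{out.1} {out.2, t4.1} {out.3, t4.3} {t1.1, t2.2, t3.3} {t1.2, t3.2} {t1.3} {t2.1, t3.1} {t2.3} {t4.2}


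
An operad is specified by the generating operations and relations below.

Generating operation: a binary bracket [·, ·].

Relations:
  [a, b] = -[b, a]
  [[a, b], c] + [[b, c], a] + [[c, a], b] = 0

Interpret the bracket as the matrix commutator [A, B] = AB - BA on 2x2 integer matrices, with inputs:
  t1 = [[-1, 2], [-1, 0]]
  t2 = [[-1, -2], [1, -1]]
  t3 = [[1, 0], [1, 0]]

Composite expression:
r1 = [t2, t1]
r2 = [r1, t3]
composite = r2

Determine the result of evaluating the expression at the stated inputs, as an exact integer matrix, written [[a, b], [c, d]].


[[-2, 2], [-1, 2]]

[t2, t1] = [[0, -2], [-1, 0]]
[[t2, t1], t3] = [[-2, 2], [-1, 2]]


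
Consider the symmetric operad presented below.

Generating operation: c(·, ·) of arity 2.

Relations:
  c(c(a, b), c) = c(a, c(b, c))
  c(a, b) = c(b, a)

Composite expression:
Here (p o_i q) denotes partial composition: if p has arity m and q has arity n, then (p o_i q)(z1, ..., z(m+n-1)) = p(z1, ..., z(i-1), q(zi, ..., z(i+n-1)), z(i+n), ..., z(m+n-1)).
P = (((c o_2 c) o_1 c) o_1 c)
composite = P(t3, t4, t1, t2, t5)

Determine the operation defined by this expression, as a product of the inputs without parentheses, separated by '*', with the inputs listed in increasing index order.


t1 * t2 * t3 * t4 * t5


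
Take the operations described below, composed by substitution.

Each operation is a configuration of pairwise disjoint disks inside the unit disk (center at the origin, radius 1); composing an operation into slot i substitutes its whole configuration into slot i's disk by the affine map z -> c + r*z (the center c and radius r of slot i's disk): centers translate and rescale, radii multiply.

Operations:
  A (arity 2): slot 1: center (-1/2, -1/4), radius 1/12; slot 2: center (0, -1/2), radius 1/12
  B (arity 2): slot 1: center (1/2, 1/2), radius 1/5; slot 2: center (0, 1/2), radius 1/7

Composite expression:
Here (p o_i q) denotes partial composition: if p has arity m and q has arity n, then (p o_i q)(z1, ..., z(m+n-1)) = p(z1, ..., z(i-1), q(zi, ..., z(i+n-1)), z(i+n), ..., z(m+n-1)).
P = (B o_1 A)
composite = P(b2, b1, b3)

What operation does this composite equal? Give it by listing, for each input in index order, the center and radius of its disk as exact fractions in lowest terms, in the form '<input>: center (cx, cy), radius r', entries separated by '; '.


b1: center (1/2, 2/5), radius 1/60; b2: center (2/5, 9/20), radius 1/60; b3: center (0, 1/2), radius 1/7

Each b-disk chains the slot maps above it in B; radii multiply.
for b2, the 2-step affine chain lands on center (2/5, 9/20), radius 1/60
for b1, the 2-step affine chain lands on center (1/2, 2/5), radius 1/60
for b3, the 1-step affine chain lands on center (0, 1/2), radius 1/7


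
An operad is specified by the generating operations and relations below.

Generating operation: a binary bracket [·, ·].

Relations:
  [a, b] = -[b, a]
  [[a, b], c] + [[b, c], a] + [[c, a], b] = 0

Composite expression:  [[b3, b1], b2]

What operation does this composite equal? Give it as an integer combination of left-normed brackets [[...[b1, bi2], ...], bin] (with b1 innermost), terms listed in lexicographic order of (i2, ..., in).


A multilinear Lie element is pinned by b1-initial words (b1 innermost).
Composite bracket: [[b3, b1], b2]
Applying ab - ba throughout gives 4 signed words (2^2 = 4).
Collect the words opening with b1:
  word b1b3b2 has sign -1, contributing -[[b1, b3], b2]

-[[b1, b3], b2]


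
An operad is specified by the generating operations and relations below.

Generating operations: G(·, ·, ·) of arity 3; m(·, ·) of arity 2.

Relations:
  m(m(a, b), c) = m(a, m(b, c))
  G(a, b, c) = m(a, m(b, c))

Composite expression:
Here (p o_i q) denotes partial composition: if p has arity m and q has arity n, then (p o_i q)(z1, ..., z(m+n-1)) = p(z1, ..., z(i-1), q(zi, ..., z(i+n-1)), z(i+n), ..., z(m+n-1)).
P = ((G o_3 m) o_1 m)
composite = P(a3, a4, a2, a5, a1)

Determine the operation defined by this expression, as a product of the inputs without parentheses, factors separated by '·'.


Under associativity of G, the answer is the a's in reading order.
m(a3, a4) spells out as a3 · a4
m(a5, a1) spells out as a5 · a1
G(m(a3, a4), a2, m(a5, a1)) spells out as a3 · a4 · a2 · a5 · a1

a3 · a4 · a2 · a5 · a1


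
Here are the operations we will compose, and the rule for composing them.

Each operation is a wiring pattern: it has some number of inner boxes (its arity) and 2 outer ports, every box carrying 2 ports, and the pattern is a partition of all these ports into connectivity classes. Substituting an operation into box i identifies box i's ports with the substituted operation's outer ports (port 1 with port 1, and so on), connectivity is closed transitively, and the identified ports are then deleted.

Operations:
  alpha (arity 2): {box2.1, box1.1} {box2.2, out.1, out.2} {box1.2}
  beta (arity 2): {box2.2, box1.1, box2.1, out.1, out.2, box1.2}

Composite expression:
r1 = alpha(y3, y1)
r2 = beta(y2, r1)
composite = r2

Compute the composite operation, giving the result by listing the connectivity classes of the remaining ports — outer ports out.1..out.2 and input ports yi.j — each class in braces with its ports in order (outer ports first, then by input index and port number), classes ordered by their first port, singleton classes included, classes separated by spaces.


Substituting into beta glues patterns; closure does the rest.
after alpha, the pattern on (y3, y1) reads {out.1, out.2, y1.2} {y1.1, y3.1} {y3.2} (out.j = its outer ports)
after beta, the pattern on (y2, y3, y1) reads {out.1, out.2, y1.2, y2.1, y2.2} {y1.1, y3.1} {y3.2} (out.j = its outer ports)

{out.1, out.2, y1.2, y2.1, y2.2} {y1.1, y3.1} {y3.2}


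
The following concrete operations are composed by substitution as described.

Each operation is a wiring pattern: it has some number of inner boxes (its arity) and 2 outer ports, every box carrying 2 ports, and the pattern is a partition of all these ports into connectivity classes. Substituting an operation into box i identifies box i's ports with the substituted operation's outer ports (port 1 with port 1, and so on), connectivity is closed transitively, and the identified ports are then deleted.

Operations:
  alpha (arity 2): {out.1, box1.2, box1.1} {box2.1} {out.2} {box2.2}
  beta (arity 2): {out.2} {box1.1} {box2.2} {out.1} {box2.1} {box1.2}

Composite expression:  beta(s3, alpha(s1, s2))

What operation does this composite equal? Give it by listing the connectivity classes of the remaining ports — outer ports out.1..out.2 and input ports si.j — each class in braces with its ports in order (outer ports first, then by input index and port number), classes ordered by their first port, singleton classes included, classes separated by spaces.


{out.1} {out.2} {s1.1, s1.2} {s2.1} {s2.2} {s3.1} {s3.2}


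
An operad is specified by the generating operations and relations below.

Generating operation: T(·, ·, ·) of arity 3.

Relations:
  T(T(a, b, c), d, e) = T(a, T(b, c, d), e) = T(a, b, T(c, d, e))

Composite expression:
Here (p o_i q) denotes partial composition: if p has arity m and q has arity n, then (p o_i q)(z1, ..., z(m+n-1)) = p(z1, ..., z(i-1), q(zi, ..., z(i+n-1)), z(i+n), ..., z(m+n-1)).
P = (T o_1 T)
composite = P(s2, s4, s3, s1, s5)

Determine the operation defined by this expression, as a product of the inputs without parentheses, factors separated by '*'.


s2 * s4 * s3 * s1 * s5

Associativity of T dissolves the nesting; only the s-input order survives.
T(s2, s4, s3) unparenthesizes to s2 * s4 * s3
T(T(s2, s4, s3), s1, s5) unparenthesizes to s2 * s4 * s3 * s1 * s5


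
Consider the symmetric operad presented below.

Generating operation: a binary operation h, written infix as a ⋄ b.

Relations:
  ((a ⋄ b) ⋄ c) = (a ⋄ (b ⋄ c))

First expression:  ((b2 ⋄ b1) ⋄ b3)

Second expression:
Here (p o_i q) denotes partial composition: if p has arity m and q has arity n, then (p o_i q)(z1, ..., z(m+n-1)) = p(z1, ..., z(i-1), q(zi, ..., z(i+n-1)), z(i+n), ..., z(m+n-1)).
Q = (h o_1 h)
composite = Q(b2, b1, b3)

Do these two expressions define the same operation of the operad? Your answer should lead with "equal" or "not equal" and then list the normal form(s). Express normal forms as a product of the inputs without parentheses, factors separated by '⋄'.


Reducing the first expression gives b2 ⋄ b1 ⋄ b3
Reducing the second expression gives b2 ⋄ b1 ⋄ b3
Same normal form: equal.

equal; both compose to b2 ⋄ b1 ⋄ b3


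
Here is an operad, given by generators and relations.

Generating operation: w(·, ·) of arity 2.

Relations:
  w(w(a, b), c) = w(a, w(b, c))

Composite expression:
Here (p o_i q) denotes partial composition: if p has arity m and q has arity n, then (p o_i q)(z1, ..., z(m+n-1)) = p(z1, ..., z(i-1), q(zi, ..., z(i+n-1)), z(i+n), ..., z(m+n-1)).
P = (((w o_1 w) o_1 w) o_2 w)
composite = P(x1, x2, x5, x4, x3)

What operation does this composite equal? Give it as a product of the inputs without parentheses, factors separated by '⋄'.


x1 ⋄ x2 ⋄ x5 ⋄ x4 ⋄ x3

Associativity of w dissolves the nesting; only the x-input order survives.
w(x2, x5) reduces to x2 ⋄ x5
w(x1, w(x2, x5)) reduces to x1 ⋄ x2 ⋄ x5
w(w(x1, w(x2, x5)), x4) reduces to x1 ⋄ x2 ⋄ x5 ⋄ x4
w(w(w(x1, w(x2, x5)), x4), x3) reduces to x1 ⋄ x2 ⋄ x5 ⋄ x4 ⋄ x3


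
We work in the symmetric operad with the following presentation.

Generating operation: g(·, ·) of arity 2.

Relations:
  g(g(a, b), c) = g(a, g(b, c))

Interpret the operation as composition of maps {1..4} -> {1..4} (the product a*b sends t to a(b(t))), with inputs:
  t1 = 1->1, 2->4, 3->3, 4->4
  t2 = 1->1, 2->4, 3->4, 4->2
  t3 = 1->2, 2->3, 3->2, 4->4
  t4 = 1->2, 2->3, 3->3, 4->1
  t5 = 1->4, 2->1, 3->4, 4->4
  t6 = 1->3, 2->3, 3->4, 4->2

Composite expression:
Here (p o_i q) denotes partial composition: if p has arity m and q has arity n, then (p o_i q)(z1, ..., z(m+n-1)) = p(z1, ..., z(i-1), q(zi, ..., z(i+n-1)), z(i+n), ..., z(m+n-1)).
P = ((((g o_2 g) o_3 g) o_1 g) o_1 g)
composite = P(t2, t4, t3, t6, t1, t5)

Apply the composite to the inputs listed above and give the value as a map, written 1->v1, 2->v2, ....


1->4, 2->4, 3->4, 4->4

g(t2, t4) = 1->4, 2->4, 3->4, 4->1
g(g(t2, t4), t3) = 1->4, 2->4, 3->4, 4->1
g(t1, t5) = 1->4, 2->1, 3->4, 4->4
g(t6, g(t1, t5)) = 1->2, 2->3, 3->2, 4->2
g(g(g(t2, t4), t3), g(t6, g(t1, t5))) = 1->4, 2->4, 3->4, 4->4


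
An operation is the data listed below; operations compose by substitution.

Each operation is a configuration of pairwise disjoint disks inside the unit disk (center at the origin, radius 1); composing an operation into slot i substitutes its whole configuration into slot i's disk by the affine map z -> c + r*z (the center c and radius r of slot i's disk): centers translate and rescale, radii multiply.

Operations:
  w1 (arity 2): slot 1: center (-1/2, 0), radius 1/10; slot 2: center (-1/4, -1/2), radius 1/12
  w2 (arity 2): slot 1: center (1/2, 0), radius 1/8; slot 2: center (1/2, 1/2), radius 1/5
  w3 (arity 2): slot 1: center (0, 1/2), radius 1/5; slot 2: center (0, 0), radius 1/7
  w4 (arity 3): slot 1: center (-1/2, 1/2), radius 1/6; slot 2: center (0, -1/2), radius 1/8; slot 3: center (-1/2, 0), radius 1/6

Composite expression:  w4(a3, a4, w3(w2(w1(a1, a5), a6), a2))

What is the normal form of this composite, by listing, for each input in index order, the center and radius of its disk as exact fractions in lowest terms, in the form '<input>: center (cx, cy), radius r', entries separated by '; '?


a1: center (-233/480, 1/12), radius 1/2400; a2: center (-1/2, 0), radius 1/42; a3: center (-1/2, 1/2), radius 1/6; a4: center (0, -1/2), radius 1/8; a5: center (-31/64, 13/160), radius 1/2880; a6: center (-29/60, 1/10), radius 1/150


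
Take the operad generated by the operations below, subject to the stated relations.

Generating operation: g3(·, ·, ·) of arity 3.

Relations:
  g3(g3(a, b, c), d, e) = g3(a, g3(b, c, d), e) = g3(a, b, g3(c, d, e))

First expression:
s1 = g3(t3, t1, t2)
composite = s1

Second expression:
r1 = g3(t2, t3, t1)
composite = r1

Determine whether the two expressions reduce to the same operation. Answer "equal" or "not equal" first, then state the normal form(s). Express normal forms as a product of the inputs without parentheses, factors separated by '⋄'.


The first composite normalizes to t3 ⋄ t1 ⋄ t2
The second composite normalizes to t2 ⋄ t3 ⋄ t1
The normal forms differ: not equal.

not equal: they reduce to t3 ⋄ t1 ⋄ t2 and t2 ⋄ t3 ⋄ t1


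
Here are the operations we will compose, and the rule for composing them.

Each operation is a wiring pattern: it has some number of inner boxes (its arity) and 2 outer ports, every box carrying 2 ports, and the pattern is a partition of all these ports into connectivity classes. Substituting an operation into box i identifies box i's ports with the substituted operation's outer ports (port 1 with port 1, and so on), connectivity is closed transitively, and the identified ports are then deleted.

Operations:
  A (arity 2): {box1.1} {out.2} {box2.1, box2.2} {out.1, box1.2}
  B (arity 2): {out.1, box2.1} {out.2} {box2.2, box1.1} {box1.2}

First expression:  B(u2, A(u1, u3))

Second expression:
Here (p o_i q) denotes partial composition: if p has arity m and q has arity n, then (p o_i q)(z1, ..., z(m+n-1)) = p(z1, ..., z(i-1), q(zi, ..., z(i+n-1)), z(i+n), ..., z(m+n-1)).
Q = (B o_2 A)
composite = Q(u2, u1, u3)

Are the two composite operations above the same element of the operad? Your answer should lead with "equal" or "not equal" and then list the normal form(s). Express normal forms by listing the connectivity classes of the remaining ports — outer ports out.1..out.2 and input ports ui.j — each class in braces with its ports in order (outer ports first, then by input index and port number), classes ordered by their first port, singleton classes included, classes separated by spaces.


The first expression, normalized: {out.1, u1.2} {out.2} {u1.1} {u2.1} {u2.2} {u3.1, u3.2}
The second expression, normalized: {out.1, u1.2} {out.2} {u1.1} {u2.1} {u2.2} {u3.1, u3.2}
The forms coincide; equal.

equal — both sides give {out.1, u1.2} {out.2} {u1.1} {u2.1} {u2.2} {u3.1, u3.2}


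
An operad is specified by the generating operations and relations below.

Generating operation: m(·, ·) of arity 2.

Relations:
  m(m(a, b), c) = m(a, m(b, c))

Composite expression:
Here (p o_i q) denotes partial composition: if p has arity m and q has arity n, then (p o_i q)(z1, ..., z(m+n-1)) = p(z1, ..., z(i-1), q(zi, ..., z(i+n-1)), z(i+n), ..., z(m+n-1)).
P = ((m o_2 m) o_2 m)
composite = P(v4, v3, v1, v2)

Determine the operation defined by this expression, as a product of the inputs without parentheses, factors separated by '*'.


v4 * v3 * v1 * v2

Under associativity of m, the answer is the v's in reading order.
m(v3, v1) flattens to v3 * v1
m(m(v3, v1), v2) flattens to v3 * v1 * v2
m(v4, m(m(v3, v1), v2)) flattens to v4 * v3 * v1 * v2


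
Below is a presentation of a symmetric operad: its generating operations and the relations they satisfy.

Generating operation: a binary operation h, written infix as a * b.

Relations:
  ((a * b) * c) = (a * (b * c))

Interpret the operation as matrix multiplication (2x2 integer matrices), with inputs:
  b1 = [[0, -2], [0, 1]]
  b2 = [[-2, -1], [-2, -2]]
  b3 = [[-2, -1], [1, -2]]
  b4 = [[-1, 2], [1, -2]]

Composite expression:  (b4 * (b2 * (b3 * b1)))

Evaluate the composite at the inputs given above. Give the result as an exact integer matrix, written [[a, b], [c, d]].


[[0, 6], [0, -6]]

(b3 * b1) = [[0, 3], [0, -4]]
(b2 * (b3 * b1)) = [[0, -2], [0, 2]]
(b4 * (b2 * (b3 * b1))) = [[0, 6], [0, -6]]


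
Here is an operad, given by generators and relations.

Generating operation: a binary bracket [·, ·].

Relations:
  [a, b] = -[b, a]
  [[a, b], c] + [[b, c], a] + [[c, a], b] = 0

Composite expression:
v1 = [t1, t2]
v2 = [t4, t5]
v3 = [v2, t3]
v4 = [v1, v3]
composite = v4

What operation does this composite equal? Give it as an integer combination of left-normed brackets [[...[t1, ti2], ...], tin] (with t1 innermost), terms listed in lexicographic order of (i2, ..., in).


-[[[[t1, t2], t3], t4], t5] + [[[[t1, t2], t3], t5], t4] + [[[[t1, t2], t4], t5], t3] - [[[[t1, t2], t5], t4], t3]

Skip Jacobi rewriting: expand, keep t1-initial words, read off terms.
Composite bracket: [[t1, t2], [[t4, t5], t3]]
Full expansion: 16 signed words from ab - ba (2^4 = 16).
Keep just the words that open with t1:
  t1t2t3t4t5 (sign -1) contributes -[[[[t1, t2], t3], t4], t5]
  t1t2t3t5t4 (sign +1) contributes +[[[[t1, t2], t3], t5], t4]
  t1t2t4t5t3 (sign +1) contributes +[[[[t1, t2], t4], t5], t3]
  t1t2t5t4t3 (sign -1) contributes -[[[[t1, t2], t5], t4], t3]


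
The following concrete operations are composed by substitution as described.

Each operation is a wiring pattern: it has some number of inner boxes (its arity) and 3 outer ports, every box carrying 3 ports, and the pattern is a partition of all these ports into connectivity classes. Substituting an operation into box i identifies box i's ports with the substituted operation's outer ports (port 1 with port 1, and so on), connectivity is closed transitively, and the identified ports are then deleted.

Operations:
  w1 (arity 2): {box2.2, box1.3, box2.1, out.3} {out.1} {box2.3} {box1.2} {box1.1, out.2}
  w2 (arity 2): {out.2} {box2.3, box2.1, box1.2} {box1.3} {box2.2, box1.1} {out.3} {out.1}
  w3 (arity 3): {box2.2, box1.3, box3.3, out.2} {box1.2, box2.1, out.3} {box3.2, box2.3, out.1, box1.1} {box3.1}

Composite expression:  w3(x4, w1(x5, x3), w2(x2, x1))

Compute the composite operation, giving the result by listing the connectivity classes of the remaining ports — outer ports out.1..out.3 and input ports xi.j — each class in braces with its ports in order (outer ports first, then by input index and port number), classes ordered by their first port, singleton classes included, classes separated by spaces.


{out.1, x3.1, x3.2, x4.1, x5.3} {out.2, x4.3, x5.1} {out.3, x4.2} {x1.1, x1.3, x2.2} {x1.2, x2.1} {x2.3} {x3.3} {x5.2}

Substituting into w3 glues patterns; closure does the rest.
stage w1: inputs (x5, x3), connectivity {out.1} {out.2, x5.1} {out.3, x3.1, x3.2, x5.3} {x3.3} {x5.2}, out.j its boundary
stage w2: inputs (x2, x1), connectivity {out.1} {out.2} {out.3} {x1.1, x1.3, x2.2} {x1.2, x2.1} {x2.3}, out.j its boundary
stage w3: inputs (x4, x5, x3, x2, x1), connectivity {out.1, x3.1, x3.2, x4.1, x5.3} {out.2, x4.3, x5.1} {out.3, x4.2} {x1.1, x1.3, x2.2} {x1.2, x2.1} {x2.3} {x3.3} {x5.2}, out.j its boundary


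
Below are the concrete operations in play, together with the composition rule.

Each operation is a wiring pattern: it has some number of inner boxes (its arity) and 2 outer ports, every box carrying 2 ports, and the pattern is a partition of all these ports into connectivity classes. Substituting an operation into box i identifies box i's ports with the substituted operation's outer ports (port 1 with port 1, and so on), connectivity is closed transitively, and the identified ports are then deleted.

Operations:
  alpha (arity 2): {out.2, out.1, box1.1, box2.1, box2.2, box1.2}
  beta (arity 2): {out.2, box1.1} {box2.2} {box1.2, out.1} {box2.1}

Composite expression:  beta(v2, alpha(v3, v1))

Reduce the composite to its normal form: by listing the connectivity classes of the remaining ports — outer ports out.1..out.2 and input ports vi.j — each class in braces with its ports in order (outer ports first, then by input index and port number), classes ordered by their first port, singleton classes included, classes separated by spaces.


{out.1, v2.2} {out.2, v2.1} {v1.1, v1.2, v3.1, v3.2}

Connectivity passes through glued beta-boundaries; trace each wire chain.
composing alpha on (v3, v1), with out.j its own outer ports: {out.1, out.2, v1.1, v1.2, v3.1, v3.2}
composing beta on (v2, v3, v1), with out.j its own outer ports: {out.1, v2.2} {out.2, v2.1} {v1.1, v1.2, v3.1, v3.2}


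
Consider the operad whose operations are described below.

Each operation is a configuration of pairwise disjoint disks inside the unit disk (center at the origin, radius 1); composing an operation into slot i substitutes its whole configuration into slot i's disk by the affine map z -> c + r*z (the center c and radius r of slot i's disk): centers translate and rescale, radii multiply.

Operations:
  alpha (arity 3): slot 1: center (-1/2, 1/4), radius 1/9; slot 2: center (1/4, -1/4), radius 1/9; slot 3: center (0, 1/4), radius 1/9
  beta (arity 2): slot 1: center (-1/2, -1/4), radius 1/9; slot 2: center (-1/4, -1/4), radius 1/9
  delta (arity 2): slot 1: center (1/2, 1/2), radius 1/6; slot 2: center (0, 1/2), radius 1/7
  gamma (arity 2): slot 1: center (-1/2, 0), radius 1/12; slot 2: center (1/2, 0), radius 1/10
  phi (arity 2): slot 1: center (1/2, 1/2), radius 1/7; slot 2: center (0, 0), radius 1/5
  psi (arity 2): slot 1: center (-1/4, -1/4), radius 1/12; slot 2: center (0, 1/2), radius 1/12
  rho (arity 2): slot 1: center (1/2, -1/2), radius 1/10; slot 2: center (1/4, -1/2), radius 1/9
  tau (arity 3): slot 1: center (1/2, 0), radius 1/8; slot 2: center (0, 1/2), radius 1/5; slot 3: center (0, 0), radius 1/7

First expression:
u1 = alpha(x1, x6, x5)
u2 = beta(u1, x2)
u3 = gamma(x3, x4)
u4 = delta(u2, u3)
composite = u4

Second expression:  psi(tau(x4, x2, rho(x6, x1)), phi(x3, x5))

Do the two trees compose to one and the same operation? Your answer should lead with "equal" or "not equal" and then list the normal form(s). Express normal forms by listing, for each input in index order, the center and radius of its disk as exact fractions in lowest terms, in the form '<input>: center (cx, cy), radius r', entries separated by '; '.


In normal form, the first expression is x1: center (11/27, 25/54), radius 1/486; x2: center (11/24, 11/24), radius 1/54; x3: center (-1/14, 1/2), radius 1/84; x4: center (1/14, 1/2), radius 1/70; x5: center (5/12, 25/54), radius 1/486; x6: center (91/216, 49/108), radius 1/486
In normal form, the second expression is x1: center (-83/336, -43/168), radius 1/756; x2: center (-1/4, -5/24), radius 1/60; x3: center (1/24, 13/24), radius 1/84; x4: center (-5/24, -1/4), radius 1/96; x5: center (0, 1/2), radius 1/60; x6: center (-41/168, -43/168), radius 1/840
They disagree, so not equal.

not equal — first x1: center (11/27, 25/54), radius 1/486; x2: center (11/24, 11/24), radius 1/54; x3: center (-1/14, 1/2), radius 1/84; x4: center (1/14, 1/2), radius 1/70; x5: center (5/12, 25/54), radius 1/486; x6: center (91/216, 49/108), radius 1/486, second x1: center (-83/336, -43/168), radius 1/756; x2: center (-1/4, -5/24), radius 1/60; x3: center (1/24, 13/24), radius 1/84; x4: center (-5/24, -1/4), radius 1/96; x5: center (0, 1/2), radius 1/60; x6: center (-41/168, -43/168), radius 1/840


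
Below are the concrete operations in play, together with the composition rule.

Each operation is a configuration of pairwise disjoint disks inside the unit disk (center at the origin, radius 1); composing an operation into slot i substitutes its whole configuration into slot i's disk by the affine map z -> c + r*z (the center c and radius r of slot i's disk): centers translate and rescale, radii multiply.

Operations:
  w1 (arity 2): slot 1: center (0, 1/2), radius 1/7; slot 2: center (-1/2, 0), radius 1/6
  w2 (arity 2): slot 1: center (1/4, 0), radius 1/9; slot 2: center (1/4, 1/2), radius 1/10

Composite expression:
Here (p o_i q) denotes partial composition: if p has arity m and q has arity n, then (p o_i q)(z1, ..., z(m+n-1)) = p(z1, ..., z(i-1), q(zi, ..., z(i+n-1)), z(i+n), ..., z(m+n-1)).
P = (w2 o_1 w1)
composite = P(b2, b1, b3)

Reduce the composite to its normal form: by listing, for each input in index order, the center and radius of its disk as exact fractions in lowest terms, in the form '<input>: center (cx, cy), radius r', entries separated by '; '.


b1: center (7/36, 0), radius 1/54; b2: center (1/4, 1/18), radius 1/63; b3: center (1/4, 1/2), radius 1/10


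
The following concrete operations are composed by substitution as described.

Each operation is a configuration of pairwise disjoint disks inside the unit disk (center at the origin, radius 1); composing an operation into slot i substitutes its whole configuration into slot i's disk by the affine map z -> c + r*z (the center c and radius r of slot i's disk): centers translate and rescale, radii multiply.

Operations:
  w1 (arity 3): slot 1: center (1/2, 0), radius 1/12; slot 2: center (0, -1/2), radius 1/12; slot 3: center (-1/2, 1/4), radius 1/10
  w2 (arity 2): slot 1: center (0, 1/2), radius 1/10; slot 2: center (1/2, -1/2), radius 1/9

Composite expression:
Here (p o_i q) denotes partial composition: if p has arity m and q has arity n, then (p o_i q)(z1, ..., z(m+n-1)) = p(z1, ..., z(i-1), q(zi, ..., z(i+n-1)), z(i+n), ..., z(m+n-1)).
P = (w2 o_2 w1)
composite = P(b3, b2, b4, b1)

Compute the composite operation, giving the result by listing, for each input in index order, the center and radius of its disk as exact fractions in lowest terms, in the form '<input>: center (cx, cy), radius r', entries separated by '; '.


b1: center (4/9, -17/36), radius 1/90; b2: center (5/9, -1/2), radius 1/108; b3: center (0, 1/2), radius 1/10; b4: center (1/2, -5/9), radius 1/108

Affine substitution under w2: radii multiply and b-centers shift.
input b3: applying the 1 nested substitution gives center (0, 1/2), radius 1/10
input b2: applying the 2 nested substitutions gives center (5/9, -1/2), radius 1/108
input b4: applying the 2 nested substitutions gives center (1/2, -5/9), radius 1/108
input b1: applying the 2 nested substitutions gives center (4/9, -17/36), radius 1/90


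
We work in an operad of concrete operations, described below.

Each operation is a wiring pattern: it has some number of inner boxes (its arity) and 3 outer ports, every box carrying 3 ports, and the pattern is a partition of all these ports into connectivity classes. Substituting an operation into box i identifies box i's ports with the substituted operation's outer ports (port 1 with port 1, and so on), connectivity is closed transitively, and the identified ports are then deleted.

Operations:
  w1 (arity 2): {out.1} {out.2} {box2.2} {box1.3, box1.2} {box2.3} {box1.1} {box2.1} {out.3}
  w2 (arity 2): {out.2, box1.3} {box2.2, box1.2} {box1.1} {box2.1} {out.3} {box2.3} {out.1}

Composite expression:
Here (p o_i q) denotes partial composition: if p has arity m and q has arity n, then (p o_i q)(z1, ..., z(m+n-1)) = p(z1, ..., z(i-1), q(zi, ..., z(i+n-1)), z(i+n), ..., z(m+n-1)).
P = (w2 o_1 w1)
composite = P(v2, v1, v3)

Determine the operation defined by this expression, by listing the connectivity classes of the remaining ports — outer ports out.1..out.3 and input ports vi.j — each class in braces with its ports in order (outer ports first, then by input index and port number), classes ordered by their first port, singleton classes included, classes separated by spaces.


{out.1} {out.2} {out.3} {v1.1} {v1.2} {v1.3} {v2.1} {v2.2, v2.3} {v3.1} {v3.2} {v3.3}

Reachability decides: close wires over w2-identified ports.
the subtree at w1 composes to {out.1} {out.2} {out.3} {v1.1} {v1.2} {v1.3} {v2.1} {v2.2, v2.3} on (v2, v1); out.j = own outer ports
the subtree at w2 composes to {out.1} {out.2} {out.3} {v1.1} {v1.2} {v1.3} {v2.1} {v2.2, v2.3} {v3.1} {v3.2} {v3.3} on (v2, v1, v3); out.j = own outer ports


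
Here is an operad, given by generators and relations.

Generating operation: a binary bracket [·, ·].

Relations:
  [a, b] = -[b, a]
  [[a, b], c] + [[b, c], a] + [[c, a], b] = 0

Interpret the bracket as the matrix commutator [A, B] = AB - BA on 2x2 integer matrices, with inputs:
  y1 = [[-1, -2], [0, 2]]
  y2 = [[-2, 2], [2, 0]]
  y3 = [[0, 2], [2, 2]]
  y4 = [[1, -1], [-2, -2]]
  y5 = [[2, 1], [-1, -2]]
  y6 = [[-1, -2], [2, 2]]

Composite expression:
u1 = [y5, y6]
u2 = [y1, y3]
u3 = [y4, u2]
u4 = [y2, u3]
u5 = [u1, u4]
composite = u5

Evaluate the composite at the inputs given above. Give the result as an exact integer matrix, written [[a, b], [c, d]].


[y5, y6] = [[0, -5], [-5, 0]]
[y1, y3] = [[-4, -10], [6, 4]]
[y4, [y1, y3]] = [[-26, -38], [-2, 26]]
[y2, [y4, [y1, y3]]] = [[72, 180], [-108, -72]]
[[y5, y6], [y2, [y4, [y1, y3]]]] = [[1440, 720], [-720, -1440]]

[[1440, 720], [-720, -1440]]


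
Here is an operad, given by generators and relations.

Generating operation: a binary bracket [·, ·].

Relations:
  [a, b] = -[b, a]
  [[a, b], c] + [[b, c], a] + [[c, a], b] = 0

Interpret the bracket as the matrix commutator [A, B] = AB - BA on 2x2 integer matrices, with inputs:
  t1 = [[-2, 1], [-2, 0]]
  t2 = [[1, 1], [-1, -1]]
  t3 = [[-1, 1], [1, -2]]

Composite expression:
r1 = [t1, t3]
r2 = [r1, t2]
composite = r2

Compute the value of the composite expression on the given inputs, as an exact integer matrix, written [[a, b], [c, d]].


[t1, t3] = [[3, -3], [0, -3]]
[[t1, t3], t2] = [[3, 12], [6, -3]]

[[3, 12], [6, -3]]


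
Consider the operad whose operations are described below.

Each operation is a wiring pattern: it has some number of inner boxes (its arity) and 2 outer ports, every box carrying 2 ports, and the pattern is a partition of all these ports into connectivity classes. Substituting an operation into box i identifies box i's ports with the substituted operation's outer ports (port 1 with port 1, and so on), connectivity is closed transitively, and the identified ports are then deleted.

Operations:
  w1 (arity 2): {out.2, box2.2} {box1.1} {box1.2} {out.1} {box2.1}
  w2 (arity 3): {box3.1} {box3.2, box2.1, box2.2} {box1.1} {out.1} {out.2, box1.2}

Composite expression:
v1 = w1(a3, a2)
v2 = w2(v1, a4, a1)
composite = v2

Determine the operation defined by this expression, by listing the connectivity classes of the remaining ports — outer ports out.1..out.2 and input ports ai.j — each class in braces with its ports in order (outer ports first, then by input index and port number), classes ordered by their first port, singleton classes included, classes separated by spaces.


Reachability decides: close wires over w2-identified ports.
stage w1: inputs (a3, a2), connectivity {out.1} {out.2, a2.2} {a2.1} {a3.1} {a3.2}, out.j its boundary
stage w2: inputs (a3, a2, a4, a1), connectivity {out.1} {out.2, a2.2} {a1.1} {a1.2, a4.1, a4.2} {a2.1} {a3.1} {a3.2}, out.j its boundary

{out.1} {out.2, a2.2} {a1.1} {a1.2, a4.1, a4.2} {a2.1} {a3.1} {a3.2}


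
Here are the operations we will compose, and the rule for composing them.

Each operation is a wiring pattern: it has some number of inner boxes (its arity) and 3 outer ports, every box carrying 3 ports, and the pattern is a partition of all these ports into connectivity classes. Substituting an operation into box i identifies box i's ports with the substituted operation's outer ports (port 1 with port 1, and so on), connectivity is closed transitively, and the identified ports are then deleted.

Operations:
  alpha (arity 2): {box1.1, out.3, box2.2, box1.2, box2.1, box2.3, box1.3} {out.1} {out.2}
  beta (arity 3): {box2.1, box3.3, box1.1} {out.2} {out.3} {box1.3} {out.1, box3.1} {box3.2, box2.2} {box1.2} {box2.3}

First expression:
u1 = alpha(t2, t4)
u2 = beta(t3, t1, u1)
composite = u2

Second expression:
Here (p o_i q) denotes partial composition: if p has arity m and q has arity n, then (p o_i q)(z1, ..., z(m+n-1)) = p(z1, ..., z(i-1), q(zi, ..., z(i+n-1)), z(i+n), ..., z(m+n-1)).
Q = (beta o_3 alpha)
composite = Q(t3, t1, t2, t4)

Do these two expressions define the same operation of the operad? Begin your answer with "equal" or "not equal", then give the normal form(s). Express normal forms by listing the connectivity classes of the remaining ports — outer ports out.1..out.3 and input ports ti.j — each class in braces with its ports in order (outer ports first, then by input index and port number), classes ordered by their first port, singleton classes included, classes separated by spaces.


equal: each reduces to {out.1} {out.2} {out.3} {t1.1, t2.1, t2.2, t2.3, t3.1, t4.1, t4.2, t4.3} {t1.2} {t1.3} {t3.2} {t3.3}

Normal form of the first expression: {out.1} {out.2} {out.3} {t1.1, t2.1, t2.2, t2.3, t3.1, t4.1, t4.2, t4.3} {t1.2} {t1.3} {t3.2} {t3.3}
Normal form of the second expression: {out.1} {out.2} {out.3} {t1.1, t2.1, t2.2, t2.3, t3.1, t4.1, t4.2, t4.3} {t1.2} {t1.3} {t3.2} {t3.3}
Same normal form: equal.


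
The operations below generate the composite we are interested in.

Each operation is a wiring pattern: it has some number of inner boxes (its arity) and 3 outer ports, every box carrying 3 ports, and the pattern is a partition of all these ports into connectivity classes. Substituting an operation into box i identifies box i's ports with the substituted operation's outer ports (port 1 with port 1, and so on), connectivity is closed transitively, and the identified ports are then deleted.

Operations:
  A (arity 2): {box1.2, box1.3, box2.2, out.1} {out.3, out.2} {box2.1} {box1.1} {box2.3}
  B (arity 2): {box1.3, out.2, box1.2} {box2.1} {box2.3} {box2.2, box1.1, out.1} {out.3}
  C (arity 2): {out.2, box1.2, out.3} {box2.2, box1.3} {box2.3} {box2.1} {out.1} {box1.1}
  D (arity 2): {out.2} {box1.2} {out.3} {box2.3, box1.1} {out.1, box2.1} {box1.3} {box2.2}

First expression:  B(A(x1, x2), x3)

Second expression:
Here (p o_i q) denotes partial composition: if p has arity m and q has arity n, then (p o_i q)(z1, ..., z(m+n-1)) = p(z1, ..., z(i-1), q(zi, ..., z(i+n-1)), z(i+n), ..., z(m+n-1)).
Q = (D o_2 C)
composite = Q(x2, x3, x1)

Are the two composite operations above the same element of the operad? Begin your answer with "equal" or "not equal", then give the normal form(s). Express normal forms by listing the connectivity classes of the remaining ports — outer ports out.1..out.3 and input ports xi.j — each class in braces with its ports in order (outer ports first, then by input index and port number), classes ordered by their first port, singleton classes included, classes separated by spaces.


not equal: they reduce to {out.1, x1.2, x1.3, x2.2, x3.2} {out.2} {out.3} {x1.1} {x2.1} {x2.3} {x3.1} {x3.3} and {out.1} {out.2} {out.3} {x1.1} {x1.2, x3.3} {x1.3} {x2.1, x3.2} {x2.2} {x2.3} {x3.1}

Normal form of the first expression: {out.1, x1.2, x1.3, x2.2, x3.2} {out.2} {out.3} {x1.1} {x2.1} {x2.3} {x3.1} {x3.3}
Normal form of the second expression: {out.1} {out.2} {out.3} {x1.1} {x1.2, x3.3} {x1.3} {x2.1, x3.2} {x2.2} {x2.3} {x3.1}
The normal forms differ: not equal.


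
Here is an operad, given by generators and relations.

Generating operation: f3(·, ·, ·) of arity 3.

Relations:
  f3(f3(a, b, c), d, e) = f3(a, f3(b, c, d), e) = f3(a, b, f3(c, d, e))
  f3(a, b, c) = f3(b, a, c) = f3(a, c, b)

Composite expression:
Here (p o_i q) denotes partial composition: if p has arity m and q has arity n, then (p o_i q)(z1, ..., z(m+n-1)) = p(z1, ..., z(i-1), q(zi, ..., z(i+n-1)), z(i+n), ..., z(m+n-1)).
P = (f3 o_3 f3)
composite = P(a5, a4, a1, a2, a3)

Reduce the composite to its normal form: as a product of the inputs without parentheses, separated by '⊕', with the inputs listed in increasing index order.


a1 ⊕ a2 ⊕ a3 ⊕ a4 ⊕ a5


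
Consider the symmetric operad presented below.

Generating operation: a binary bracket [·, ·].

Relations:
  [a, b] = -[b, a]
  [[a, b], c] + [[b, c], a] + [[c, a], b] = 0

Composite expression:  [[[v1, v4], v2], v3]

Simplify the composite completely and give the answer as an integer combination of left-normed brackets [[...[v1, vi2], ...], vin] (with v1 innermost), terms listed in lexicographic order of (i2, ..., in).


[[[v1, v4], v2], v3]


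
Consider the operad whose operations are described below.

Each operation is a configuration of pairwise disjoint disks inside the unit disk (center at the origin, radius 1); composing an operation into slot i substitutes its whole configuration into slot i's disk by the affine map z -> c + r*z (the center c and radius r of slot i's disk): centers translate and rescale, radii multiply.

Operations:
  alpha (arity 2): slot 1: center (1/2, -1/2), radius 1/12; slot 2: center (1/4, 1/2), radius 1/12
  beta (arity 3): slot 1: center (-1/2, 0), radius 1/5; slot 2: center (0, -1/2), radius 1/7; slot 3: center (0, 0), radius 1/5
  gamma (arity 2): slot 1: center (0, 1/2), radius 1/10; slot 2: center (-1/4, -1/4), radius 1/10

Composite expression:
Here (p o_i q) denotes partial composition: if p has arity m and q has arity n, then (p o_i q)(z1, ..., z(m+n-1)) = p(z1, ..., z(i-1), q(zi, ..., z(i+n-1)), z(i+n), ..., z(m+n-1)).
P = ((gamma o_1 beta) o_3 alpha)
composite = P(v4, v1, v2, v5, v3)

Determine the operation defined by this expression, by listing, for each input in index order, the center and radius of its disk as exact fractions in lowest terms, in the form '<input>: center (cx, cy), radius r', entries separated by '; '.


v1: center (0, 9/20), radius 1/70; v2: center (1/100, 49/100), radius 1/600; v3: center (-1/4, -1/4), radius 1/10; v4: center (-1/20, 1/2), radius 1/50; v5: center (1/200, 51/100), radius 1/600
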